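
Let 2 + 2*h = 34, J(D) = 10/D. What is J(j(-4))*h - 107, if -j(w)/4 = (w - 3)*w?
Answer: -759/7 ≈ -108.43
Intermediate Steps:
j(w) = -4*w*(-3 + w) (j(w) = -4*(w - 3)*w = -4*(-3 + w)*w = -4*w*(-3 + w))
h = 16 (h = -1 + (1/2)*34 = -1 + 17 = 16)
J(j(-4))*h - 107 = (10/((4*(-4)*(3 - 1*(-4)))))*16 - 107 = (10/((4*(-4)*(3 + 4))))*16 - 107 = (10/((4*(-4)*7)))*16 - 107 = (10/(-112))*16 - 107 = (10*(-1/112))*16 - 107 = -5/56*16 - 107 = -10/7 - 107 = -759/7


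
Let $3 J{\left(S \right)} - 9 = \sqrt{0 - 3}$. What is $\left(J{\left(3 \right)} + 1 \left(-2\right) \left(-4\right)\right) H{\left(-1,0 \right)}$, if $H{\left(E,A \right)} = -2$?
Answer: $-22 - \frac{2 i \sqrt{3}}{3} \approx -22.0 - 1.1547 i$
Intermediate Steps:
$J{\left(S \right)} = 3 + \frac{i \sqrt{3}}{3}$ ($J{\left(S \right)} = 3 + \frac{\sqrt{0 - 3}}{3} = 3 + \frac{\sqrt{-3}}{3} = 3 + \frac{i \sqrt{3}}{3}$)
$\left(J{\left(3 \right)} + 1 \left(-2\right) \left(-4\right)\right) H{\left(-1,0 \right)} = \left(\left(3 + \frac{i \sqrt{3}}{3}\right) + 1 \left(-2\right) \left(-4\right)\right) \left(-2\right) = \left(\left(3 + \frac{i \sqrt{3}}{3}\right) - -8\right) \left(-2\right) = \left(\left(3 + \frac{i \sqrt{3}}{3}\right) + 8\right) \left(-2\right) = \left(11 + \frac{i \sqrt{3}}{3}\right) \left(-2\right) = -22 - \frac{2 i \sqrt{3}}{3}$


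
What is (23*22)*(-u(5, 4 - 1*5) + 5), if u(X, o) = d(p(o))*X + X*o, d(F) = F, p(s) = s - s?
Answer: 5060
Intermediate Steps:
p(s) = 0
u(X, o) = X*o (u(X, o) = 0*X + X*o = 0 + X*o = X*o)
(23*22)*(-u(5, 4 - 1*5) + 5) = (23*22)*(-5*(4 - 1*5) + 5) = 506*(-5*(4 - 5) + 5) = 506*(-5*(-1) + 5) = 506*(-1*(-5) + 5) = 506*(5 + 5) = 506*10 = 5060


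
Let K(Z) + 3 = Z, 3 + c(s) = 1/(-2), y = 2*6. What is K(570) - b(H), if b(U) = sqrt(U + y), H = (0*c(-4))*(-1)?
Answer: 567 - 2*sqrt(3) ≈ 563.54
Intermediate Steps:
y = 12
c(s) = -7/2 (c(s) = -3 + 1/(-2) = -3 - 1/2 = -7/2)
K(Z) = -3 + Z
H = 0 (H = (0*(-7/2))*(-1) = 0*(-1) = 0)
b(U) = sqrt(12 + U) (b(U) = sqrt(U + 12) = sqrt(12 + U))
K(570) - b(H) = (-3 + 570) - sqrt(12 + 0) = 567 - sqrt(12) = 567 - 2*sqrt(3)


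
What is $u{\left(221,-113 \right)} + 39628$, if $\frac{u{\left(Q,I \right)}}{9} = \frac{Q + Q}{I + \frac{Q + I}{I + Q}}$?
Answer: $\frac{2217179}{56} \approx 39593.0$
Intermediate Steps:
$u{\left(Q,I \right)} = \frac{18 Q}{1 + I}$ ($u{\left(Q,I \right)} = 9 \frac{Q + Q}{I + \frac{Q + I}{I + Q}} = 9 \frac{2 Q}{I + \frac{I + Q}{I + Q}} = 9 \frac{2 Q}{I + 1} = 9 \frac{2 Q}{1 + I} = \frac{18 Q}{1 + I}$)
$u{\left(221,-113 \right)} + 39628 = 18 \cdot 221 \frac{1}{1 - 113} + 39628 = 18 \cdot 221 \frac{1}{-112} + 39628 = 18 \cdot 221 \left(- \frac{1}{112}\right) + 39628 = - \frac{1989}{56} + 39628 = \frac{2217179}{56}$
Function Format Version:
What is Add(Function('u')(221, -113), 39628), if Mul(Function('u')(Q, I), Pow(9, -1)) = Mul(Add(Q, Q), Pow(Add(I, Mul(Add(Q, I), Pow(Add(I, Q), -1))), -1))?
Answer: Rational(2217179, 56) ≈ 39593.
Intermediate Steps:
Function('u')(Q, I) = Mul(18, Q, Pow(Add(1, I), -1)) (Function('u')(Q, I) = Mul(9, Mul(Add(Q, Q), Pow(Add(I, Mul(Add(Q, I), Pow(Add(I, Q), -1))), -1))) = Mul(9, Mul(Mul(2, Q), Pow(Add(I, Mul(Add(I, Q), Pow(Add(I, Q), -1))), -1))) = Mul(9, Mul(Mul(2, Q), Pow(Add(I, 1), -1))) = Mul(9, Mul(Mul(2, Q), Pow(Add(1, I), -1))) = Mul(9, Mul(2, Q, Pow(Add(1, I), -1))) = Mul(18, Q, Pow(Add(1, I), -1)))
Add(Function('u')(221, -113), 39628) = Add(Mul(18, 221, Pow(Add(1, -113), -1)), 39628) = Add(Mul(18, 221, Pow(-112, -1)), 39628) = Add(Mul(18, 221, Rational(-1, 112)), 39628) = Add(Rational(-1989, 56), 39628) = Rational(2217179, 56)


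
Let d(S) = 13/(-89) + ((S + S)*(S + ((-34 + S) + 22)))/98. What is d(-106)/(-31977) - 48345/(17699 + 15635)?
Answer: -15447195011/10540777478 ≈ -1.4655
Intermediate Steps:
d(S) = -13/89 + S*(-12 + 2*S)/49 (d(S) = 13*(-1/89) + ((2*S)*(S + (-12 + S)))*(1/98) = -13/89 + ((2*S)*(-12 + 2*S))*(1/98) = -13/89 + (2*S*(-12 + 2*S))*(1/98) = -13/89 + S*(-12 + 2*S)/49)
d(-106)/(-31977) - 48345/(17699 + 15635) = (-13/89 - 12/49*(-106) + (2/49)*(-106)²)/(-31977) - 48345/(17699 + 15635) = (-13/89 + 1272/49 + (2/49)*11236)*(-1/31977) - 48345/33334 = (-13/89 + 1272/49 + 22472/49)*(-1/31977) - 48345*1/33334 = (301797/623)*(-1/31977) - 48345/33334 = -33533/2213519 - 48345/33334 = -15447195011/10540777478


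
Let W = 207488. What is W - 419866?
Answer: -212378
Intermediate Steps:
W - 419866 = 207488 - 419866 = -212378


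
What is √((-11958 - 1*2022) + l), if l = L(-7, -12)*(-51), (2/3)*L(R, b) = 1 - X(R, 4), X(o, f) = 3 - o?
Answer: I*√53166/2 ≈ 115.29*I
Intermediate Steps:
L(R, b) = -3 + 3*R/2 (L(R, b) = 3*(1 - (3 - R))/2 = 3*(1 + (-3 + R))/2 = 3*(-2 + R)/2 = -3 + 3*R/2)
l = 1377/2 (l = (-3 + (3/2)*(-7))*(-51) = (-3 - 21/2)*(-51) = -27/2*(-51) = 1377/2 ≈ 688.50)
√((-11958 - 1*2022) + l) = √((-11958 - 1*2022) + 1377/2) = √((-11958 - 2022) + 1377/2) = √(-13980 + 1377/2) = √(-26583/2) = I*√53166/2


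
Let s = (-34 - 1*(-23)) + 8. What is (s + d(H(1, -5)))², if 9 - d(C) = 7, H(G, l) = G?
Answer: 1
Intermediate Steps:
d(C) = 2 (d(C) = 9 - 1*7 = 9 - 7 = 2)
s = -3 (s = (-34 + 23) + 8 = -11 + 8 = -3)
(s + d(H(1, -5)))² = (-3 + 2)² = (-1)² = 1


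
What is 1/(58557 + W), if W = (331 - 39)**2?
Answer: 1/143821 ≈ 6.9531e-6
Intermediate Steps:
W = 85264 (W = 292**2 = 85264)
1/(58557 + W) = 1/(58557 + 85264) = 1/143821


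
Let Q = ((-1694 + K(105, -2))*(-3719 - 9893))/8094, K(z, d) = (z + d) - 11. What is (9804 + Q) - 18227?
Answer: -7728223/1349 ≈ -5728.9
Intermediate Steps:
K(z, d) = -11 + d + z (K(z, d) = (d + z) - 11 = -11 + d + z)
Q = 3634404/1349 (Q = ((-1694 + (-11 - 2 + 105))*(-3719 - 9893))/8094 = ((-1694 + 92)*(-13612))*(1/8094) = -1602*(-13612)*(1/8094) = 21806424*(1/8094) = 3634404/1349 ≈ 2694.1)
(9804 + Q) - 18227 = (9804 + 3634404/1349) - 18227 = 16860000/1349 - 18227 = -7728223/1349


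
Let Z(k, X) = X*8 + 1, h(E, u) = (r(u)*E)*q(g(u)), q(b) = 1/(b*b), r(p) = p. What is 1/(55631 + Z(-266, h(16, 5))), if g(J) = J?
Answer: 5/278288 ≈ 1.7967e-5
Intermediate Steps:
q(b) = b⁻² (q(b) = 1/(b²) = b⁻²)
h(E, u) = E/u (h(E, u) = (u*E)/u² = (E*u)/u² = E/u)
Z(k, X) = 1 + 8*X (Z(k, X) = 8*X + 1 = 1 + 8*X)
1/(55631 + Z(-266, h(16, 5))) = 1/(55631 + (1 + 8*(16/5))) = 1/(55631 + (1 + 128/5)) = 1/(55631 + 133/5) = 1/(278288/5) = 5/278288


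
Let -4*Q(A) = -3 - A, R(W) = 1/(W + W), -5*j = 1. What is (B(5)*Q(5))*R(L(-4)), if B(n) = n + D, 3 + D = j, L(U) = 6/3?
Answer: 9/10 ≈ 0.90000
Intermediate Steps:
L(U) = 2 (L(U) = 6*(1/3) = 2)
j = -1/5 (j = -1/5*1 = -1/5 ≈ -0.20000)
D = -16/5 (D = -3 - 1/5 = -16/5 ≈ -3.2000)
R(W) = 1/(2*W)
B(n) = -16/5 + n (B(n) = n - 16/5 = -16/5 + n)
Q(A) = 3/4 + A/4 (Q(A) = -(-3 - A)/4 = 3/4 + A/4)
(B(5)*Q(5))*R(L(-4)) = ((-16/5 + 5)*(3/4 + (1/4)*5))*((1/2)/2) = (9*(3/4 + 5/4)/5)*((1/2)*(1/2)) = ((9/5)*2)*(1/4) = (18/5)*(1/4) = 9/10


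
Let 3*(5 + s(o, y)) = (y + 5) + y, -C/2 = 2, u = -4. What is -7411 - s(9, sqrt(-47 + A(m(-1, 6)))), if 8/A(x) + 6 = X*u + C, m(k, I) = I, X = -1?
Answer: -22223/3 - 2*I*sqrt(435)/9 ≈ -7407.7 - 4.6348*I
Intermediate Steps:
C = -4 (C = -2*2 = -4)
A(x) = -4/3 (A(x) = 8/(-6 + (-1*(-4) - 4)) = 8/(-6 + (4 - 4)) = 8/(-6 + 0) = 8/(-6) = 8*(-1/6) = -4/3)
s(o, y) = -10/3 + 2*y/3 (s(o, y) = -5 + ((y + 5) + y)/3 = -5 + ((5 + y) + y)/3 = -5 + (5 + 2*y)/3 = -5 + (5/3 + 2*y/3) = -10/3 + 2*y/3)
-7411 - s(9, sqrt(-47 + A(m(-1, 6)))) = -7411 - (-10/3 + 2*sqrt(-47 - 4/3)/3) = -7411 - (-10/3 + 2*sqrt(-145/3)/3) = -7411 - (-10/3 + 2*(I*sqrt(435)/3)/3) = -7411 - (-10/3 + 2*I*sqrt(435)/9) = -7411 + (10/3 - 2*I*sqrt(435)/9) = -22223/3 - 2*I*sqrt(435)/9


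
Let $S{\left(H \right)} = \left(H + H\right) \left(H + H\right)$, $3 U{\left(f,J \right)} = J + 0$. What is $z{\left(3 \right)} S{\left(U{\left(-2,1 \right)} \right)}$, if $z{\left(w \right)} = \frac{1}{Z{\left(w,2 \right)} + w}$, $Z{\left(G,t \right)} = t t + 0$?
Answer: $\frac{4}{63} \approx 0.063492$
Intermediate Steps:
$Z{\left(G,t \right)} = t^{2}$ ($Z{\left(G,t \right)} = t^{2} + 0 = t^{2}$)
$U{\left(f,J \right)} = \frac{J}{3}$ ($U{\left(f,J \right)} = \frac{J + 0}{3} = \frac{J}{3}$)
$S{\left(H \right)} = 4 H^{2}$ ($S{\left(H \right)} = 2 H 2 H = 4 H^{2}$)
$z{\left(w \right)} = \frac{1}{4 + w}$ ($z{\left(w \right)} = \frac{1}{2^{2} + w} = \frac{1}{4 + w}$)
$z{\left(3 \right)} S{\left(U{\left(-2,1 \right)} \right)} = \frac{4 \left(\frac{1}{3} \cdot 1\right)^{2}}{4 + 3} = \frac{4 \left(\frac{1}{3}\right)^{2}}{7} = \frac{4 \cdot \frac{1}{9}}{7} = \frac{1}{7} \cdot \frac{4}{9} = \frac{4}{63}$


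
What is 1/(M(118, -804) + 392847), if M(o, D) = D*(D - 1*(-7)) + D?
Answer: 1/1032831 ≈ 9.6821e-7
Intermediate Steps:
M(o, D) = D + D*(7 + D) (M(o, D) = D*(D + 7) + D = D*(7 + D) + D = D + D*(7 + D))
1/(M(118, -804) + 392847) = 1/(-804*(8 - 804) + 392847) = 1/(-804*(-796) + 392847) = 1/(639984 + 392847) = 1/1032831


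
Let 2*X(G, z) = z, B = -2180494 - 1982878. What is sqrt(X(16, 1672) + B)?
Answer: 6*I*sqrt(115626) ≈ 2040.2*I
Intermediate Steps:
B = -4163372
X(G, z) = z/2
sqrt(X(16, 1672) + B) = sqrt((1/2)*1672 - 4163372) = sqrt(836 - 4163372) = sqrt(-4162536) = 6*I*sqrt(115626)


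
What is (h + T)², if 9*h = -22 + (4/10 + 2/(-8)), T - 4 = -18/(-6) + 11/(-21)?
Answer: 26020201/1587600 ≈ 16.390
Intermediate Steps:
T = 136/21 (T = 4 + (-18/(-6) + 11/(-21)) = 4 + (-18*(-⅙) + 11*(-1/21)) = 4 + (3 - 11/21) = 4 + 52/21 = 136/21 ≈ 6.4762)
h = -437/180 (h = (-22 + (4/10 + 2/(-8)))/9 = (-22 + (4*(⅒) + 2*(-⅛)))/9 = (-22 + (⅖ - ¼))/9 = (-22 + 3/20)/9 = (⅑)*(-437/20) = -437/180 ≈ -2.4278)
(h + T)² = (-437/180 + 136/21)² = (5101/1260)² = 26020201/1587600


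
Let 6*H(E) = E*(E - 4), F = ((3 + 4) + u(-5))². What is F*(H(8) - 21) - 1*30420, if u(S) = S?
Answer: -91448/3 ≈ -30483.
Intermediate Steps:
F = 4 (F = ((3 + 4) - 5)² = (7 - 5)² = 2² = 4)
H(E) = E*(-4 + E)/6 (H(E) = (E*(E - 4))/6 = (E*(-4 + E))/6 = E*(-4 + E)/6)
F*(H(8) - 21) - 1*30420 = 4*((⅙)*8*(-4 + 8) - 21) - 1*30420 = 4*((⅙)*8*4 - 21) - 30420 = 4*(16/3 - 21) - 30420 = 4*(-47/3) - 30420 = -188/3 - 30420 = -91448/3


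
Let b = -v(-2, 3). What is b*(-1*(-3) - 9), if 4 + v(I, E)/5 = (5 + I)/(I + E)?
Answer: -30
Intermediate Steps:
v(I, E) = -20 + 5*(5 + I)/(E + I) (v(I, E) = -20 + 5*((5 + I)/(I + E)) = -20 + 5*((5 + I)/(E + I)) = -20 + 5*(5 + I)/(E + I))
b = 5 (b = -5*(5 - 4*3 - 3*(-2))/(3 - 2) = -5*(5 - 12 + 6)/1 = -5*(-1) = -1*(-5) = 5)
b*(-1*(-3) - 9) = 5*(-1*(-3) - 9) = 5*(3 - 9) = 5*(-6) = -30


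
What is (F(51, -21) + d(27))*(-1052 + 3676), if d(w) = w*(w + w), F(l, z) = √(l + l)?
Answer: 3825792 + 2624*√102 ≈ 3.8523e+6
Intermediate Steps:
F(l, z) = √2*√l (F(l, z) = √(2*l) = √2*√l)
d(w) = 2*w² (d(w) = w*(2*w) = 2*w²)
(F(51, -21) + d(27))*(-1052 + 3676) = (√2*√51 + 2*27²)*(-1052 + 3676) = (√102 + 2*729)*2624 = (√102 + 1458)*2624 = (1458 + √102)*2624 = 3825792 + 2624*√102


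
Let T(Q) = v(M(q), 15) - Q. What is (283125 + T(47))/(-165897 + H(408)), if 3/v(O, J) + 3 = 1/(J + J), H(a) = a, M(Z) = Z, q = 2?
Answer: -25193852/14728521 ≈ -1.7105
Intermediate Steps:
v(O, J) = 3/(-3 + 1/(2*J)) (v(O, J) = 3/(-3 + 1/(J + J)) = 3/(-3 + 1/(2*J)))
T(Q) = -90/89 - Q (T(Q) = -6*15/(-1 + 6*15) - Q = -6*15/(-1 + 90) - Q = -6*15/89 - Q = -6*15*1/89 - Q = -90/89 - Q)
(283125 + T(47))/(-165897 + H(408)) = (283125 + (-90/89 - 1*47))/(-165897 + 408) = (283125 + (-90/89 - 47))/(-165489) = (283125 - 4273/89)*(-1/165489) = (25193852/89)*(-1/165489) = -25193852/14728521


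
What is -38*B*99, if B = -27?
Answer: 101574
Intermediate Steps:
-38*B*99 = -38*(-27)*99 = 1026*99 = 101574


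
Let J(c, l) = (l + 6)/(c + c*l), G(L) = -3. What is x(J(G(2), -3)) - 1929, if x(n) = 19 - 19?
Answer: -1929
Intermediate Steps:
J(c, l) = (6 + l)/(c + c*l)
x(n) = 0
x(J(G(2), -3)) - 1929 = 0 - 1929 = -1929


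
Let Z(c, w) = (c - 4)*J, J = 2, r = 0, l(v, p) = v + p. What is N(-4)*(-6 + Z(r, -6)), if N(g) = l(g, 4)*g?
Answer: 0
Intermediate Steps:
l(v, p) = p + v
N(g) = g*(4 + g) (N(g) = (4 + g)*g = g*(4 + g))
Z(c, w) = -8 + 2*c (Z(c, w) = (c - 4)*2 = (-4 + c)*2 = -8 + 2*c)
N(-4)*(-6 + Z(r, -6)) = (-4*(4 - 4))*(-6 + (-8 + 2*0)) = (-4*0)*(-6 + (-8 + 0)) = 0*(-6 - 8) = 0*(-14) = 0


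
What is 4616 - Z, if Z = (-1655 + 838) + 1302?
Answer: 4131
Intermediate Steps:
Z = 485 (Z = -817 + 1302 = 485)
4616 - Z = 4616 - 1*485 = 4616 - 485 = 4131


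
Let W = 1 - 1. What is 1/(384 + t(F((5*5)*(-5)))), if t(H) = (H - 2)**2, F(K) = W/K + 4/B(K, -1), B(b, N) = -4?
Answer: 1/393 ≈ 0.0025445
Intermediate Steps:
W = 0
F(K) = -1 (F(K) = 0/K + 4/(-4) = 0 + 4*(-1/4) = 0 - 1 = -1)
t(H) = (-2 + H)**2
1/(384 + t(F((5*5)*(-5)))) = 1/(384 + (-2 - 1)**2) = 1/(384 + (-3)**2) = 1/(384 + 9) = 1/393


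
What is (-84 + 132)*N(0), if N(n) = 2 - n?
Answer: 96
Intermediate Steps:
(-84 + 132)*N(0) = (-84 + 132)*(2 - 1*0) = 48*(2 + 0) = 48*2 = 96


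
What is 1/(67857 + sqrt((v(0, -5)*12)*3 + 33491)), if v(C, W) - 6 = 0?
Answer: 67857/4604538742 - sqrt(33707)/4604538742 ≈ 1.4697e-5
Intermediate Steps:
v(C, W) = 6 (v(C, W) = 6 + 0 = 6)
1/(67857 + sqrt((v(0, -5)*12)*3 + 33491)) = 1/(67857 + sqrt((6*12)*3 + 33491)) = 1/(67857 + sqrt(72*3 + 33491)) = 1/(67857 + sqrt(216 + 33491)) = 1/(67857 + sqrt(33707))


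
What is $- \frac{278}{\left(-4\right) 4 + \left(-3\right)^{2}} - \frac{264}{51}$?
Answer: $\frac{4110}{119} \approx 34.538$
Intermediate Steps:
$- \frac{278}{\left(-4\right) 4 + \left(-3\right)^{2}} - \frac{264}{51} = - \frac{278}{-16 + 9} - \frac{88}{17} = - \frac{278}{-7} - \frac{88}{17} = \left(-278\right) \left(- \frac{1}{7}\right) - \frac{88}{17} = \frac{278}{7} - \frac{88}{17} = \frac{4110}{119}$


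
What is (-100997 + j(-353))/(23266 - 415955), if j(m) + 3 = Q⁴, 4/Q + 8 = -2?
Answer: 63124984/245430625 ≈ 0.25720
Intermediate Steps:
Q = -⅖ (Q = 4/(-8 - 2) = 4/(-10) = 4*(-⅒) = -⅖ ≈ -0.40000)
j(m) = -1859/625 (j(m) = -3 + (-⅖)⁴ = -3 + 16/625 = -1859/625)
(-100997 + j(-353))/(23266 - 415955) = (-100997 - 1859/625)/(23266 - 415955) = -63124984/625/(-392689) = -63124984/625*(-1/392689) = 63124984/245430625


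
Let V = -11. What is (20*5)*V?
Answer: -1100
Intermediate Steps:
(20*5)*V = (20*5)*(-11) = 100*(-11) = -1100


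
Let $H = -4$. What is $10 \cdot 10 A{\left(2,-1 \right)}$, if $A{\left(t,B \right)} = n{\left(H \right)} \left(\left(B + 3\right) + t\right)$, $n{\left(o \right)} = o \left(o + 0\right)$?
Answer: $6400$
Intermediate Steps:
$n{\left(o \right)} = o^{2}$ ($n{\left(o \right)} = o o = o^{2}$)
$A{\left(t,B \right)} = 48 + 16 B + 16 t$ ($A{\left(t,B \right)} = \left(-4\right)^{2} \left(\left(B + 3\right) + t\right) = 16 \left(\left(3 + B\right) + t\right) = 16 \left(3 + B + t\right) = 48 + 16 B + 16 t$)
$10 \cdot 10 A{\left(2,-1 \right)} = 10 \cdot 10 \left(48 + 16 \left(-1\right) + 16 \cdot 2\right) = 100 \left(48 - 16 + 32\right) = 100 \cdot 64 = 6400$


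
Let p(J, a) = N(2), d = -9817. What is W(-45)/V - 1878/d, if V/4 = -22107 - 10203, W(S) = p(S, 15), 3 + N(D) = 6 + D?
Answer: 48532727/253749816 ≈ 0.19126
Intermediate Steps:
N(D) = 3 + D (N(D) = -3 + (6 + D) = 3 + D)
p(J, a) = 5 (p(J, a) = 3 + 2 = 5)
W(S) = 5
V = -129240 (V = 4*(-22107 - 10203) = 4*(-32310) = -129240)
W(-45)/V - 1878/d = 5/(-129240) - 1878/(-9817) = 5*(-1/129240) - 1878*(-1/9817) = -1/25848 + 1878/9817 = 48532727/253749816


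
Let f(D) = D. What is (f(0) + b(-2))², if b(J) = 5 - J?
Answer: 49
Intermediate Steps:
(f(0) + b(-2))² = (0 + (5 - 1*(-2)))² = (0 + (5 + 2))² = (0 + 7)² = 7² = 49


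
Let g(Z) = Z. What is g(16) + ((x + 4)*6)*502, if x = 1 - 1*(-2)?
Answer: 21100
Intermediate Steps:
x = 3 (x = 1 + 2 = 3)
g(16) + ((x + 4)*6)*502 = 16 + ((3 + 4)*6)*502 = 16 + (7*6)*502 = 16 + 42*502 = 16 + 21084 = 21100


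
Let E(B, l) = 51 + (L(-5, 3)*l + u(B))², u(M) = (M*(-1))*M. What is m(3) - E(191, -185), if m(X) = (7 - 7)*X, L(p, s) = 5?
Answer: -1399208887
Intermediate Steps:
u(M) = -M² (u(M) = (-M)*M = -M²)
m(X) = 0 (m(X) = 0*X = 0)
E(B, l) = 51 + (-B² + 5*l)² (E(B, l) = 51 + (5*l - B²)² = 51 + (-B² + 5*l)²)
m(3) - E(191, -185) = 0 - (51 + (191² - 5*(-185))²) = 0 - (51 + (36481 + 925)²) = 0 - (51 + 37406²) = 0 - (51 + 1399208836) = 0 - 1*1399208887 = 0 - 1399208887 = -1399208887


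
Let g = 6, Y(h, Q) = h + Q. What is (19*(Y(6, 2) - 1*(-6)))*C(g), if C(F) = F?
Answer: 1596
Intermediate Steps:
Y(h, Q) = Q + h
(19*(Y(6, 2) - 1*(-6)))*C(g) = (19*((2 + 6) - 1*(-6)))*6 = (19*(8 + 6))*6 = (19*14)*6 = 266*6 = 1596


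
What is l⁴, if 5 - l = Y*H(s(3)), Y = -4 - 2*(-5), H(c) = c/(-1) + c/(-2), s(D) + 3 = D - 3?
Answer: 234256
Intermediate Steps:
s(D) = -6 + D (s(D) = -3 + (D - 3) = -3 + (-3 + D) = -6 + D)
H(c) = -3*c/2 (H(c) = c*(-1) + c*(-½) = -c - c/2 = -3*c/2)
Y = 6 (Y = -4 + 10 = 6)
l = -22 (l = 5 - 6*(-3*(-6 + 3)/2) = 5 - 6*(-3/2*(-3)) = 5 - 6*9/2 = 5 - 1*27 = 5 - 27 = -22)
l⁴ = (-22)⁴ = 234256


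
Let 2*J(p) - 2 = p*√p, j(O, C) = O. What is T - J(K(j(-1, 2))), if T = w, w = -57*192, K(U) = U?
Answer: -10945 + I/2 ≈ -10945.0 + 0.5*I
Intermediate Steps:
J(p) = 1 + p^(3/2)/2 (J(p) = 1 + (p*√p)/2 = 1 + p^(3/2)/2)
w = -10944
T = -10944
T - J(K(j(-1, 2))) = -10944 - (1 + (-1)^(3/2)/2) = -10944 - (1 + (-I)/2) = -10944 - (1 - I/2) = -10944 + (-1 + I/2) = -10945 + I/2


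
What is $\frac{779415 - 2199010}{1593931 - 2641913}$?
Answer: $\frac{1419595}{1047982} \approx 1.3546$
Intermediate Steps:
$\frac{779415 - 2199010}{1593931 - 2641913} = - \frac{1419595}{-1047982} = \left(-1419595\right) \left(- \frac{1}{1047982}\right) = \frac{1419595}{1047982}$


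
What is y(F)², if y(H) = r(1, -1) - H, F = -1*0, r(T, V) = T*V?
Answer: 1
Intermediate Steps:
F = 0
y(H) = -1 - H (y(H) = 1*(-1) - H = -1 - H)
y(F)² = (-1 - 1*0)² = (-1 + 0)² = (-1)² = 1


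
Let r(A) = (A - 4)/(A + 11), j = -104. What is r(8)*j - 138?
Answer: -3038/19 ≈ -159.89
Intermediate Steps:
r(A) = (-4 + A)/(11 + A)
r(8)*j - 138 = ((-4 + 8)/(11 + 8))*(-104) - 138 = (4/19)*(-104) - 138 = -416/19 - 138 = -3038/19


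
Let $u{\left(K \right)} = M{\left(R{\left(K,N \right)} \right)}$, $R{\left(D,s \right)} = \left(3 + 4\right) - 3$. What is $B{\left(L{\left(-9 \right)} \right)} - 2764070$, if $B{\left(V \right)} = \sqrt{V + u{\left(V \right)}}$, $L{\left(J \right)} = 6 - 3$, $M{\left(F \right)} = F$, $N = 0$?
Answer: $-2764070 + \sqrt{7} \approx -2.7641 \cdot 10^{6}$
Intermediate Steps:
$R{\left(D,s \right)} = 4$ ($R{\left(D,s \right)} = 7 - 3 = 4$)
$u{\left(K \right)} = 4$
$L{\left(J \right)} = 3$ ($L{\left(J \right)} = 6 - 3 = 3$)
$B{\left(V \right)} = \sqrt{4 + V}$ ($B{\left(V \right)} = \sqrt{V + 4} = \sqrt{4 + V}$)
$B{\left(L{\left(-9 \right)} \right)} - 2764070 = \sqrt{4 + 3} - 2764070 = \sqrt{7} - 2764070 = -2764070 + \sqrt{7}$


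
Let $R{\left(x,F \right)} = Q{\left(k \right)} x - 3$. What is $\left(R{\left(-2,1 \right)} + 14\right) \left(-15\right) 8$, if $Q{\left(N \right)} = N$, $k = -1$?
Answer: $-1560$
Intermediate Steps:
$R{\left(x,F \right)} = -3 - x$ ($R{\left(x,F \right)} = - x - 3 = -3 - x$)
$\left(R{\left(-2,1 \right)} + 14\right) \left(-15\right) 8 = \left(\left(-3 - -2\right) + 14\right) \left(-15\right) 8 = \left(\left(-3 + 2\right) + 14\right) \left(-15\right) 8 = \left(-1 + 14\right) \left(-15\right) 8 = 13 \left(-15\right) 8 = \left(-195\right) 8 = -1560$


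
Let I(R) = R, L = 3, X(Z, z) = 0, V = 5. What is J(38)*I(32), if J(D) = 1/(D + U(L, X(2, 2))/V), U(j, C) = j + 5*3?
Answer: 10/13 ≈ 0.76923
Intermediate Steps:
U(j, C) = 15 + j (U(j, C) = j + 15 = 15 + j)
J(D) = 1/(18/5 + D) (J(D) = 1/(D + (15 + 3)/5) = 1/(D + 18*(⅕)) = 1/(D + 18/5) = 1/(18/5 + D))
J(38)*I(32) = (5/(18 + 5*38))*32 = (5/(18 + 190))*32 = (5/208)*32 = 10/13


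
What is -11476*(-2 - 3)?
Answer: 57380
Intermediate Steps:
-11476*(-2 - 3) = -11476*(-5) = 57380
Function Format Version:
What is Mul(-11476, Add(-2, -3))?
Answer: 57380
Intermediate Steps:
Mul(-11476, Add(-2, -3)) = Mul(-11476, -5) = 57380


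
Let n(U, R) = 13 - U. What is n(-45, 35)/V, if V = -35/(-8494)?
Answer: 492652/35 ≈ 14076.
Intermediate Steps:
V = 35/8494 (V = -35*(-1/8494) = 35/8494 ≈ 0.0041206)
n(-45, 35)/V = (13 - 1*(-45))/(35/8494) = (13 + 45)*(8494/35) = 58*(8494/35) = 492652/35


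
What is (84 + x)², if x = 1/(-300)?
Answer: 634989601/90000 ≈ 7055.4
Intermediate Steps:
x = -1/300 ≈ -0.0033333
(84 + x)² = (84 - 1/300)² = (25199/300)² = 634989601/90000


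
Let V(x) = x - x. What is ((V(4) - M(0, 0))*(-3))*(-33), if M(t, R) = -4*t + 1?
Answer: -99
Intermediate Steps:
V(x) = 0
M(t, R) = 1 - 4*t
((V(4) - M(0, 0))*(-3))*(-33) = ((0 - (1 - 4*0))*(-3))*(-33) = ((0 - (1 + 0))*(-3))*(-33) = ((0 - 1*1)*(-3))*(-33) = ((0 - 1)*(-3))*(-33) = -1*(-3)*(-33) = 3*(-33) = -99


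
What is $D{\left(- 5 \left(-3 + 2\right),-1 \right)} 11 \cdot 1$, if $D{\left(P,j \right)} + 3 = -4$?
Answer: $-77$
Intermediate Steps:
$D{\left(P,j \right)} = -7$ ($D{\left(P,j \right)} = -3 - 4 = -7$)
$D{\left(- 5 \left(-3 + 2\right),-1 \right)} 11 \cdot 1 = \left(-7\right) 11 \cdot 1 = \left(-77\right) 1 = -77$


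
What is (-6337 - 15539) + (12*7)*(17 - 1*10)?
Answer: -21288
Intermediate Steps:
(-6337 - 15539) + (12*7)*(17 - 1*10) = -21876 + 84*(17 - 10) = -21876 + 84*7 = -21876 + 588 = -21288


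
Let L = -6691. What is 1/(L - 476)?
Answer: -1/7167 ≈ -0.00013953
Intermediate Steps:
1/(L - 476) = 1/(-6691 - 476) = 1/(-7167) = -1/7167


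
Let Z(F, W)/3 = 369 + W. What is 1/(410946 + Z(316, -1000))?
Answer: 1/409053 ≈ 2.4447e-6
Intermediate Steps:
Z(F, W) = 1107 + 3*W (Z(F, W) = 3*(369 + W) = 1107 + 3*W)
1/(410946 + Z(316, -1000)) = 1/(410946 + (1107 + 3*(-1000))) = 1/(410946 + (1107 - 3000)) = 1/(410946 - 1893) = 1/409053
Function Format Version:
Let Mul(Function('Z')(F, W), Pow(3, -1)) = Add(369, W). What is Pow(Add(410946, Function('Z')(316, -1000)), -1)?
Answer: Rational(1, 409053) ≈ 2.4447e-6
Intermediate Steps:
Function('Z')(F, W) = Add(1107, Mul(3, W)) (Function('Z')(F, W) = Mul(3, Add(369, W)) = Add(1107, Mul(3, W)))
Pow(Add(410946, Function('Z')(316, -1000)), -1) = Pow(Add(410946, Add(1107, Mul(3, -1000))), -1) = Pow(Add(410946, Add(1107, -3000)), -1) = Pow(Add(410946, -1893), -1) = Pow(409053, -1) = Rational(1, 409053)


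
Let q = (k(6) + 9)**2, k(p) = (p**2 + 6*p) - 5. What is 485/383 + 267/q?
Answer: 2903621/2212208 ≈ 1.3125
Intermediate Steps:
k(p) = -5 + p**2 + 6*p
q = 5776 (q = ((-5 + 6**2 + 6*6) + 9)**2 = ((-5 + 36 + 36) + 9)**2 = (67 + 9)**2 = 76**2 = 5776)
485/383 + 267/q = 485/383 + 267/5776 = 2903621/2212208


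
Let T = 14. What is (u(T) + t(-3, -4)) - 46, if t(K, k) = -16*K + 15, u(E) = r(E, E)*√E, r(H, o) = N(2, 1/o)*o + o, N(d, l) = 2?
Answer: 17 + 42*√14 ≈ 174.15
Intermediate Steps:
r(H, o) = 3*o (r(H, o) = 2*o + o = 3*o)
u(E) = 3*E^(3/2) (u(E) = (3*E)*√E = 3*E^(3/2))
t(K, k) = 15 - 16*K
(u(T) + t(-3, -4)) - 46 = (3*14^(3/2) + (15 - 16*(-3))) - 46 = (3*(14*√14) + (15 + 48)) - 46 = (42*√14 + 63) - 46 = (63 + 42*√14) - 46 = 17 + 42*√14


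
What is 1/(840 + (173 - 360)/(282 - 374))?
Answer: 92/77467 ≈ 0.0011876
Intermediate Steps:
1/(840 + (173 - 360)/(282 - 374)) = 1/(840 - 187/(-92)) = 1/(840 - 187*(-1/92)) = 1/(840 + 187/92) = 1/(77467/92) = 92/77467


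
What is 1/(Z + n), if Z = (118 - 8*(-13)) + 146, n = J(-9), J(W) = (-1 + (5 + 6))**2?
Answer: 1/468 ≈ 0.0021368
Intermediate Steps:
J(W) = 100 (J(W) = (-1 + 11)**2 = 10**2 = 100)
n = 100
Z = 368 (Z = (118 + 104) + 146 = 222 + 146 = 368)
1/(Z + n) = 1/(368 + 100) = 1/468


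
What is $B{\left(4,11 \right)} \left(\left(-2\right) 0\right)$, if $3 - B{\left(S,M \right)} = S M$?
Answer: $0$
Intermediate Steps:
$B{\left(S,M \right)} = 3 - M S$ ($B{\left(S,M \right)} = 3 - S M = 3 - M S$)
$B{\left(4,11 \right)} \left(\left(-2\right) 0\right) = \left(3 - 11 \cdot 4\right) \left(\left(-2\right) 0\right) = \left(3 - 44\right) 0 = \left(-41\right) 0 = 0$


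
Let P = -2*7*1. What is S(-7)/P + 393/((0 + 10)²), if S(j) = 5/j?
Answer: 19507/4900 ≈ 3.9810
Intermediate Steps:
P = -14 (P = -14*1 = -14)
S(-7)/P + 393/((0 + 10)²) = (5/(-7))/(-14) + 393/((0 + 10)²) = (5*(-⅐))*(-1/14) + 393/(10²) = -5/7*(-1/14) + 393/100 = 5/98 + 393*(1/100) = 5/98 + 393/100 = 19507/4900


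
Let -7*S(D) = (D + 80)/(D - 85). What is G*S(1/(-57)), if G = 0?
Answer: 0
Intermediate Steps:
S(D) = -(80 + D)/(7*(-85 + D)) (S(D) = -(D + 80)/(7*(D - 85)) = -(80 + D)/(7*(-85 + D)))
G*S(1/(-57)) = 0*((-80 - 1/(-57))/(7*(-85 + 1/(-57)))) = 0*((-80 - 1*(-1/57))/(7*(-85 - 1/57))) = 0*((-80 + 1/57)/(7*(-4846/57))) = 0*((⅐)*(-57/4846)*(-4559/57)) = 0*(4559/33922) = 0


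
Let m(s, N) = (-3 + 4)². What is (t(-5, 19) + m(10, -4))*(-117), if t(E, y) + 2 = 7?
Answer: -702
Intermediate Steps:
m(s, N) = 1 (m(s, N) = 1² = 1)
t(E, y) = 5 (t(E, y) = -2 + 7 = 5)
(t(-5, 19) + m(10, -4))*(-117) = (5 + 1)*(-117) = 6*(-117) = -702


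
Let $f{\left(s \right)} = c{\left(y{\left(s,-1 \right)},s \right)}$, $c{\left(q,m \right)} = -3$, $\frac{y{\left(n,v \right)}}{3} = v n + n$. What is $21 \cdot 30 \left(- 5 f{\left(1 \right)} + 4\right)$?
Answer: $11970$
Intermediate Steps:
$y{\left(n,v \right)} = 3 n + 3 n v$ ($y{\left(n,v \right)} = 3 \left(v n + n\right) = 3 \left(n v + n\right) = 3 \left(n + n v\right) = 3 n + 3 n v$)
$f{\left(s \right)} = -3$
$21 \cdot 30 \left(- 5 f{\left(1 \right)} + 4\right) = 21 \cdot 30 \left(\left(-5\right) \left(-3\right) + 4\right) = 630 \left(15 + 4\right) = 630 \cdot 19 = 11970$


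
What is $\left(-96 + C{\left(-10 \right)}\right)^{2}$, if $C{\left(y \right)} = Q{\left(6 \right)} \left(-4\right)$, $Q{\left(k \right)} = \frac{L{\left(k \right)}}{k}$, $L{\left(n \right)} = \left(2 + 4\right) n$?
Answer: $14400$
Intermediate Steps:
$L{\left(n \right)} = 6 n$
$Q{\left(k \right)} = 6$ ($Q{\left(k \right)} = \frac{6 k}{k} = 6$)
$C{\left(y \right)} = -24$ ($C{\left(y \right)} = 6 \left(-4\right) = -24$)
$\left(-96 + C{\left(-10 \right)}\right)^{2} = \left(-96 - 24\right)^{2} = \left(-120\right)^{2} = 14400$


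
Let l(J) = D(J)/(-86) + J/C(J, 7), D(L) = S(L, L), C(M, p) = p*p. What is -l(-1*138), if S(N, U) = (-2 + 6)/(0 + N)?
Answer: 409397/145383 ≈ 2.8160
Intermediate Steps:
C(M, p) = p**2
S(N, U) = 4/N
D(L) = 4/L
l(J) = -2/(43*J) + J/49 (l(J) = (4/J)/(-86) + J/(7**2) = (4/J)*(-1/86) + J/49 = -2/(43*J) + J*(1/49) = -2/(43*J) + J/49)
-l(-1*138) = -(-2/(43*((-1*138))) + (-1*138)/49) = -(-2/43/(-138) + (1/49)*(-138)) = -(-2/43*(-1/138) - 138/49) = -(1/2967 - 138/49) = -1*(-409397/145383) = 409397/145383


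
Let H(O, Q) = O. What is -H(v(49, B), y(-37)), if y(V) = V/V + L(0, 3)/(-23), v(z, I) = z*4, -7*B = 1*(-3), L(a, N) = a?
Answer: -196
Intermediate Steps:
B = 3/7 (B = -(-3)/7 = -⅐*(-3) = 3/7 ≈ 0.42857)
v(z, I) = 4*z
y(V) = 1 (y(V) = V/V + 0/(-23) = 1 + 0*(-1/23) = 1 + 0 = 1)
-H(v(49, B), y(-37)) = -4*49 = -1*196 = -196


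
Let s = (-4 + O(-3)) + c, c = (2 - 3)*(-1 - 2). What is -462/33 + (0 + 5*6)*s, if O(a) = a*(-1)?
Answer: 46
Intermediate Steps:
c = 3 (c = -1*(-3) = 3)
O(a) = -a
s = 2 (s = (-4 - 1*(-3)) + 3 = (-4 + 3) + 3 = -1 + 3 = 2)
-462/33 + (0 + 5*6)*s = -462/33 + (0 + 5*6)*2 = -462*1/33 + (0 + 30)*2 = -14 + 30*2 = -14 + 60 = 46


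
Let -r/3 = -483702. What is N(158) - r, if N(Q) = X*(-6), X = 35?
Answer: -1451316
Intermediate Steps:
N(Q) = -210 (N(Q) = 35*(-6) = -210)
r = 1451106 (r = -3*(-483702) = 1451106)
N(158) - r = -210 - 1*1451106 = -210 - 1451106 = -1451316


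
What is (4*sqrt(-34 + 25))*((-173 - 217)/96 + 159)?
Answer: 7437*I/4 ≈ 1859.3*I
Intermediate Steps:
(4*sqrt(-34 + 25))*((-173 - 217)/96 + 159) = (4*sqrt(-9))*(-390*1/96 + 159) = (4*(3*I))*(-65/16 + 159) = (12*I)*(2479/16) = 7437*I/4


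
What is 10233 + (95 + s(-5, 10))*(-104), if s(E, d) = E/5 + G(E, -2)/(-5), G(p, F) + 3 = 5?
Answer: 2493/5 ≈ 498.60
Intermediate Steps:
G(p, F) = 2 (G(p, F) = -3 + 5 = 2)
s(E, d) = -⅖ + E/5 (s(E, d) = E/5 + 2/(-5) = E*(⅕) + 2*(-⅕) = E/5 - ⅖ = -⅖ + E/5)
10233 + (95 + s(-5, 10))*(-104) = 10233 + (95 + (-⅖ + (⅕)*(-5)))*(-104) = 10233 + (95 + (-⅖ - 1))*(-104) = 10233 + (95 - 7/5)*(-104) = 10233 + (468/5)*(-104) = 10233 - 48672/5 = 2493/5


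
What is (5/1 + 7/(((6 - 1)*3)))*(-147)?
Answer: -4018/5 ≈ -803.60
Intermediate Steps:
(5/1 + 7/(((6 - 1)*3)))*(-147) = (5*1 + 7/((5*3)))*(-147) = (5 + 7/15)*(-147) = (82/15)*(-147) = -4018/5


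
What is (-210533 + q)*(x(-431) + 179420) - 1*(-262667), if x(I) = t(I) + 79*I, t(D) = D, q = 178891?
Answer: -4585928813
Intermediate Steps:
x(I) = 80*I (x(I) = I + 79*I = 80*I)
(-210533 + q)*(x(-431) + 179420) - 1*(-262667) = (-210533 + 178891)*(80*(-431) + 179420) - 1*(-262667) = -31642*(-34480 + 179420) + 262667 = -31642*144940 + 262667 = -4586191480 + 262667 = -4585928813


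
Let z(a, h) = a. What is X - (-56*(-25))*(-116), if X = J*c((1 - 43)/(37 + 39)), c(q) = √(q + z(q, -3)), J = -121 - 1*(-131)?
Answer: 162400 + 10*I*√399/19 ≈ 1.624e+5 + 10.513*I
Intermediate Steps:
J = 10 (J = -121 + 131 = 10)
c(q) = √2*√q (c(q) = √(q + q) = √(2*q) = √2*√q)
X = 10*I*√399/19 (X = 10*(√2*√((1 - 43)/(37 + 39))) = 10*(√2*√(-42/76)) = 10*(√2*√(-42*1/76)) = 10*(√2*√(-21/38)) = 10*(√2*(I*√798/38)) = 10*(I*√399/19) = 10*I*√399/19 ≈ 10.513*I)
X - (-56*(-25))*(-116) = 10*I*√399/19 - (-56*(-25))*(-116) = 10*I*√399/19 - 1400*(-116) = 10*I*√399/19 - 1*(-162400) = 10*I*√399/19 + 162400 = 162400 + 10*I*√399/19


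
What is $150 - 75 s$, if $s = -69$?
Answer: $5325$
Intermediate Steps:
$150 - 75 s = 150 - -5175 = 150 + 5175 = 5325$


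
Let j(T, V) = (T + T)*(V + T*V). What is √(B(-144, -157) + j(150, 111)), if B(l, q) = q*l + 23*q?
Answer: √5047297 ≈ 2246.6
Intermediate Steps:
B(l, q) = 23*q + l*q (B(l, q) = l*q + 23*q = 23*q + l*q)
j(T, V) = 2*T*(V + T*V) (j(T, V) = (2*T)*(V + T*V) = 2*T*(V + T*V))
√(B(-144, -157) + j(150, 111)) = √(-157*(23 - 144) + 2*150*111*(1 + 150)) = √(-157*(-121) + 2*150*111*151) = √(18997 + 5028300) = √5047297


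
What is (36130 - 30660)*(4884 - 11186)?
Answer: -34471940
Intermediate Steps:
(36130 - 30660)*(4884 - 11186) = 5470*(-6302) = -34471940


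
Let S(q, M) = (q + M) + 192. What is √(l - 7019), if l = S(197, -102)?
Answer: 6*I*√187 ≈ 82.049*I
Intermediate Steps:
S(q, M) = 192 + M + q (S(q, M) = (M + q) + 192 = 192 + M + q)
l = 287 (l = 192 - 102 + 197 = 287)
√(l - 7019) = √(287 - 7019) = √(-6732) = 6*I*√187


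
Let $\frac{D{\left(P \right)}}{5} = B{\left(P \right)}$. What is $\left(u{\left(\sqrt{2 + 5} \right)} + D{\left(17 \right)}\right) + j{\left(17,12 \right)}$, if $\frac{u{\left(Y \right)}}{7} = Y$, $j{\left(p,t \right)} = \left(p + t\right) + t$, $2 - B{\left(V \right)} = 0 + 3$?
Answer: $36 + 7 \sqrt{7} \approx 54.52$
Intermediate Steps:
$B{\left(V \right)} = -1$ ($B{\left(V \right)} = 2 - \left(0 + 3\right) = 2 - 3 = -1$)
$D{\left(P \right)} = -5$ ($D{\left(P \right)} = 5 \left(-1\right) = -5$)
$j{\left(p,t \right)} = p + 2 t$
$u{\left(Y \right)} = 7 Y$
$\left(u{\left(\sqrt{2 + 5} \right)} + D{\left(17 \right)}\right) + j{\left(17,12 \right)} = \left(7 \sqrt{2 + 5} - 5\right) + \left(17 + 2 \cdot 12\right) = \left(7 \sqrt{7} - 5\right) + \left(17 + 24\right) = \left(-5 + 7 \sqrt{7}\right) + 41 = 36 + 7 \sqrt{7}$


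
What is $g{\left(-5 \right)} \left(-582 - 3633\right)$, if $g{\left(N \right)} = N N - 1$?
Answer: $-101160$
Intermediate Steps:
$g{\left(N \right)} = -1 + N^{2}$ ($g{\left(N \right)} = N^{2} - 1 = -1 + N^{2}$)
$g{\left(-5 \right)} \left(-582 - 3633\right) = \left(-1 + \left(-5\right)^{2}\right) \left(-582 - 3633\right) = \left(-1 + 25\right) \left(-4215\right) = 24 \left(-4215\right) = -101160$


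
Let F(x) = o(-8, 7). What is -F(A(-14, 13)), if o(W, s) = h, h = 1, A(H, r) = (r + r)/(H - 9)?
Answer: -1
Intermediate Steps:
A(H, r) = 2*r/(-9 + H) (A(H, r) = (2*r)/(-9 + H) = 2*r/(-9 + H))
o(W, s) = 1
F(x) = 1
-F(A(-14, 13)) = -1*1 = -1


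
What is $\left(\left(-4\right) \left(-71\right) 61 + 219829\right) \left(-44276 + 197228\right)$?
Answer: $36273025656$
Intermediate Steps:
$\left(\left(-4\right) \left(-71\right) 61 + 219829\right) \left(-44276 + 197228\right) = \left(284 \cdot 61 + 219829\right) 152952 = \left(17324 + 219829\right) 152952 = 237153 \cdot 152952 = 36273025656$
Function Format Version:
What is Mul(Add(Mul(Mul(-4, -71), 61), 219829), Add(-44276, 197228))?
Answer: 36273025656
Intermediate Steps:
Mul(Add(Mul(Mul(-4, -71), 61), 219829), Add(-44276, 197228)) = Mul(Add(Mul(284, 61), 219829), 152952) = Mul(Add(17324, 219829), 152952) = Mul(237153, 152952) = 36273025656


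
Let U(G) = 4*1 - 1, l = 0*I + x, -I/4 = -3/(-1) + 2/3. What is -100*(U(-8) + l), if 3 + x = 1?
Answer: -100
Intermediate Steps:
x = -2 (x = -3 + 1 = -2)
I = -44/3 (I = -4*(-3/(-1) + 2/3) = -4*(-3*(-1) + 2*(⅓)) = -4*(3 + ⅔) = -4*11/3 = -44/3 ≈ -14.667)
l = -2 (l = 0*(-44/3) - 2 = 0 - 2 = -2)
U(G) = 3 (U(G) = 4 - 1 = 3)
-100*(U(-8) + l) = -100*(3 - 2) = -100*1 = -100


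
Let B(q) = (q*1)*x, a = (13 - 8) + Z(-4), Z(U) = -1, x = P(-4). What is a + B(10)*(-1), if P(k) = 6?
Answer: -56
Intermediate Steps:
x = 6
a = 4 (a = (13 - 8) - 1 = 5 - 1 = 4)
B(q) = 6*q (B(q) = (q*1)*6 = q*6 = 6*q)
a + B(10)*(-1) = 4 + (6*10)*(-1) = 4 + 60*(-1) = 4 - 60 = -56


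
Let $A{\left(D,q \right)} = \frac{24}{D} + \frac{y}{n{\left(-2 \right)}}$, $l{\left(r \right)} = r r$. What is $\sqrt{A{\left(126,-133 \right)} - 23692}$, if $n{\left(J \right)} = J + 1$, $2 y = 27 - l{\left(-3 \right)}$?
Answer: $\frac{i \sqrt{10452057}}{21} \approx 153.95 i$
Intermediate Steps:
$l{\left(r \right)} = r^{2}$
$y = 9$ ($y = \frac{27 - \left(-3\right)^{2}}{2} = \frac{27 - 9}{2} = \frac{1}{2} \cdot 18 = 9$)
$n{\left(J \right)} = 1 + J$
$A{\left(D,q \right)} = -9 + \frac{24}{D}$ ($A{\left(D,q \right)} = \frac{24}{D} + \frac{9}{1 - 2} = \frac{24}{D} + \frac{9}{-1} = \frac{24}{D} + 9 \left(-1\right) = \frac{24}{D} - 9 = -9 + \frac{24}{D}$)
$\sqrt{A{\left(126,-133 \right)} - 23692} = \sqrt{\left(-9 + \frac{24}{126}\right) - 23692} = \sqrt{\left(-9 + 24 \cdot \frac{1}{126}\right) - 23692} = \sqrt{\left(-9 + \frac{4}{21}\right) - 23692} = \sqrt{- \frac{185}{21} - 23692} = \sqrt{- \frac{497717}{21}} = \frac{i \sqrt{10452057}}{21}$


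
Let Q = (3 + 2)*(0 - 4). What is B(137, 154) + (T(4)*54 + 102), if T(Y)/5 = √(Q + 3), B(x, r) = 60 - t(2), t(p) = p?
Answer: 160 + 270*I*√17 ≈ 160.0 + 1113.2*I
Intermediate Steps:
Q = -20 (Q = 5*(-4) = -20)
B(x, r) = 58 (B(x, r) = 60 - 1*2 = 60 - 2 = 58)
T(Y) = 5*I*√17 (T(Y) = 5*√(-20 + 3) = 5*√(-17) = 5*(I*√17) = 5*I*√17)
B(137, 154) + (T(4)*54 + 102) = 58 + ((5*I*√17)*54 + 102) = 58 + (270*I*√17 + 102) = 58 + (102 + 270*I*√17) = 160 + 270*I*√17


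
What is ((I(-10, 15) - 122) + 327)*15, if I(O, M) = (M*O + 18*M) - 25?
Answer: 4500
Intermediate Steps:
I(O, M) = -25 + 18*M + M*O (I(O, M) = (18*M + M*O) - 25 = -25 + 18*M + M*O)
((I(-10, 15) - 122) + 327)*15 = (((-25 + 18*15 + 15*(-10)) - 122) + 327)*15 = (((-25 + 270 - 150) - 122) + 327)*15 = ((95 - 122) + 327)*15 = (-27 + 327)*15 = 300*15 = 4500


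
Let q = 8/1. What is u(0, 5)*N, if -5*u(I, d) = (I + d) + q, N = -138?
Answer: 1794/5 ≈ 358.80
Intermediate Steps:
q = 8 (q = 8*1 = 8)
u(I, d) = -8/5 - I/5 - d/5 (u(I, d) = -((I + d) + 8)/5 = -(8 + I + d)/5 = -8/5 - I/5 - d/5)
u(0, 5)*N = (-8/5 - ⅕*0 - ⅕*5)*(-138) = (-8/5 + 0 - 1)*(-138) = -13/5*(-138) = 1794/5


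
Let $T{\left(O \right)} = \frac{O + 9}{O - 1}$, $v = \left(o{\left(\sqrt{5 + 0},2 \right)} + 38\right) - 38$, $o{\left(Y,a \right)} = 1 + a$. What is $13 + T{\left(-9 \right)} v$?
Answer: $13$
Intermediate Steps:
$v = 3$ ($v = \left(\left(1 + 2\right) + 38\right) - 38 = \left(3 + 38\right) - 38 = 41 - 38 = 3$)
$T{\left(O \right)} = \frac{9 + O}{-1 + O}$
$13 + T{\left(-9 \right)} v = 13 + \frac{9 - 9}{-1 - 9} \cdot 3 = 13 + \frac{1}{-10} \cdot 0 \cdot 3 = 13 + \left(- \frac{1}{10}\right) 0 \cdot 3 = 13 + 0 \cdot 3 = 13 + 0 = 13$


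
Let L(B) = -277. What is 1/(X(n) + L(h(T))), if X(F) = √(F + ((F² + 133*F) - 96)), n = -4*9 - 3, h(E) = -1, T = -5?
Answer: -277/80530 - I*√3801/80530 ≈ -0.0034397 - 0.00076558*I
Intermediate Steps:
n = -39 (n = -36 - 3 = -39)
X(F) = √(-96 + F² + 134*F) (X(F) = √(F + (-96 + F² + 133*F)) = √(-96 + F² + 134*F))
1/(X(n) + L(h(T))) = 1/(√(-96 + (-39)² + 134*(-39)) - 277) = 1/(√(-96 + 1521 - 5226) - 277) = 1/(√(-3801) - 277) = 1/(I*√3801 - 277) = 1/(-277 + I*√3801)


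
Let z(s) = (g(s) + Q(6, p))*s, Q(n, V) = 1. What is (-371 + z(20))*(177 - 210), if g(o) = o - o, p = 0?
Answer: 11583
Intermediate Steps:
g(o) = 0
z(s) = s (z(s) = (0 + 1)*s = 1*s = s)
(-371 + z(20))*(177 - 210) = (-371 + 20)*(177 - 210) = -351*(-33) = 11583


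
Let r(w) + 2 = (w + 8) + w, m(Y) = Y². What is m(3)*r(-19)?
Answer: -288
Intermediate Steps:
r(w) = 6 + 2*w (r(w) = -2 + ((w + 8) + w) = -2 + ((8 + w) + w) = -2 + (8 + 2*w) = 6 + 2*w)
m(3)*r(-19) = 3²*(6 + 2*(-19)) = 9*(6 - 38) = 9*(-32) = -288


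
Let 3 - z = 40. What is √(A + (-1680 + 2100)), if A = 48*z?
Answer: 2*I*√339 ≈ 36.824*I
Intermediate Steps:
z = -37 (z = 3 - 1*40 = 3 - 40 = -37)
A = -1776 (A = 48*(-37) = -1776)
√(A + (-1680 + 2100)) = √(-1776 + (-1680 + 2100)) = √(-1776 + 420) = √(-1356) = 2*I*√339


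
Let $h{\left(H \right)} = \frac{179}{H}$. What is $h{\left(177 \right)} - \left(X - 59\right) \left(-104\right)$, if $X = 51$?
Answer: $- \frac{147085}{177} \approx -830.99$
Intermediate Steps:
$h{\left(177 \right)} - \left(X - 59\right) \left(-104\right) = \frac{179}{177} - \left(51 - 59\right) \left(-104\right) = 179 \cdot \frac{1}{177} - \left(-8\right) \left(-104\right) = \frac{179}{177} - 832 = - \frac{147085}{177}$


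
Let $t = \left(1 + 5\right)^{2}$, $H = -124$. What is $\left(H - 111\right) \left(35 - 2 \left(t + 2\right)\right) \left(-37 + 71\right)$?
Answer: $327590$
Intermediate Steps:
$t = 36$ ($t = 6^{2} = 36$)
$\left(H - 111\right) \left(35 - 2 \left(t + 2\right)\right) \left(-37 + 71\right) = \left(-124 - 111\right) \left(35 - 2 \left(36 + 2\right)\right) \left(-37 + 71\right) = - 235 \left(35 - 76\right) 34 = - 235 \left(\left(-41\right) 34\right) = \left(-235\right) \left(-1394\right) = 327590$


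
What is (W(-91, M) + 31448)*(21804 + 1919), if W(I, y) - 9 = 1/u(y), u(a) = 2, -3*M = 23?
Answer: 1492532545/2 ≈ 7.4627e+8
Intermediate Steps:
M = -23/3 (M = -⅓*23 = -23/3 ≈ -7.6667)
W(I, y) = 19/2 (W(I, y) = 9 + 1/2 = 9 + ½ = 19/2)
(W(-91, M) + 31448)*(21804 + 1919) = (19/2 + 31448)*(21804 + 1919) = (62915/2)*23723 = 1492532545/2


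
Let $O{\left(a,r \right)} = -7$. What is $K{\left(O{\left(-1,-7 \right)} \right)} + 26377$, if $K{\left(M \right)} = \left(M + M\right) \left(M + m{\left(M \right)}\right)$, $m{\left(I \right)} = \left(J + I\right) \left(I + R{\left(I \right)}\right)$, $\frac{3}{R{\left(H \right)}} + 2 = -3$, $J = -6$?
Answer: $\frac{125459}{5} \approx 25092.0$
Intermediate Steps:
$R{\left(H \right)} = - \frac{3}{5}$ ($R{\left(H \right)} = \frac{3}{-2 - 3} = \frac{3}{-5} = 3 \left(- \frac{1}{5}\right) = - \frac{3}{5}$)
$m{\left(I \right)} = \left(-6 + I\right) \left(- \frac{3}{5} + I\right)$ ($m{\left(I \right)} = \left(-6 + I\right) \left(I - \frac{3}{5}\right) = \left(-6 + I\right) \left(- \frac{3}{5} + I\right)$)
$K{\left(M \right)} = 2 M \left(\frac{18}{5} + M^{2} - \frac{28 M}{5}\right)$ ($K{\left(M \right)} = \left(M + M\right) \left(M + \left(\frac{18}{5} + M^{2} - \frac{33 M}{5}\right)\right) = 2 M \left(\frac{18}{5} + M^{2} - \frac{28 M}{5}\right)$)
$K{\left(O{\left(-1,-7 \right)} \right)} + 26377 = \frac{2}{5} \left(-7\right) \left(18 - -196 + 5 \left(-7\right)^{2}\right) + 26377 = \frac{2}{5} \left(-7\right) \left(18 + 196 + 5 \cdot 49\right) + 26377 = \frac{2}{5} \left(-7\right) \left(18 + 196 + 245\right) + 26377 = \frac{2}{5} \left(-7\right) 459 + 26377 = - \frac{6426}{5} + 26377 = \frac{125459}{5}$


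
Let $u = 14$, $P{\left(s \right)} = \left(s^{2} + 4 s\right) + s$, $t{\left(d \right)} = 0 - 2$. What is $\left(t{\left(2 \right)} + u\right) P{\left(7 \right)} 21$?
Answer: $21168$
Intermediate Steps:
$t{\left(d \right)} = -2$
$P{\left(s \right)} = s^{2} + 5 s$
$\left(t{\left(2 \right)} + u\right) P{\left(7 \right)} 21 = \left(-2 + 14\right) 7 \left(5 + 7\right) 21 = 12 \cdot 7 \cdot 12 \cdot 21 = 12 \cdot 84 \cdot 21 = 1008 \cdot 21 = 21168$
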